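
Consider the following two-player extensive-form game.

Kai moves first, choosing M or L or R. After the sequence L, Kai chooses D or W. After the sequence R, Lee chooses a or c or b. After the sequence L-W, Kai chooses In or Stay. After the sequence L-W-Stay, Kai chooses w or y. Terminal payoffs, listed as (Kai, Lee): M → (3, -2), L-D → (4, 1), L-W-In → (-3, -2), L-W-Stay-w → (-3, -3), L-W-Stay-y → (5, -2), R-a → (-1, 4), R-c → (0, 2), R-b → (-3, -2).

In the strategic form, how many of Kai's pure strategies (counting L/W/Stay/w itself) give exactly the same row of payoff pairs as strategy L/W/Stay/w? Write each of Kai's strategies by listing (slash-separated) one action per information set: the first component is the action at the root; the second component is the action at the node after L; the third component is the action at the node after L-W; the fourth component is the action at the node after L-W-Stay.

1

Row for L/W/Stay/w (columns a, c, b): (-3,-3) (-3,-3) (-3,-3).
Every one of Kai's information sets is on the play path for some reply by Lee when Kai follows L/W/Stay/w.
Changing the action at any of them therefore changes at least one column, so only L/W/Stay/w itself gives this row.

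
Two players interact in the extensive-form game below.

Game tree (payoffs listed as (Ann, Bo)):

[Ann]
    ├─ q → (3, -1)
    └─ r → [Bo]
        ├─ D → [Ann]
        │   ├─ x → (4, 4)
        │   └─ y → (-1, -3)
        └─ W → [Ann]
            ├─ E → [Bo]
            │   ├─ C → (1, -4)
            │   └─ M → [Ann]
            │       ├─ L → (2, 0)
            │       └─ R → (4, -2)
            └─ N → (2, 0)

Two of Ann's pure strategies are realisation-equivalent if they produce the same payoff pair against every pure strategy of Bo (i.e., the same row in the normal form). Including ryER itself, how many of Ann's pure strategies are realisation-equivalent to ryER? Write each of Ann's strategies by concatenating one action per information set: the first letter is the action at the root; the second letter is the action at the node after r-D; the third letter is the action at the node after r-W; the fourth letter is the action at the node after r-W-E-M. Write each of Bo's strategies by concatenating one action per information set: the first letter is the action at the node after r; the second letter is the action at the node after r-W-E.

Row for ryER (columns DC, DM, WC, WM): (-1,-3) (-1,-3) (1,-4) (4,-2).
Every one of Ann's information sets is on the play path for some reply by Bo when Ann follows ryER.
Changing the action at any of them therefore changes at least one column, so only ryER itself gives this row.

1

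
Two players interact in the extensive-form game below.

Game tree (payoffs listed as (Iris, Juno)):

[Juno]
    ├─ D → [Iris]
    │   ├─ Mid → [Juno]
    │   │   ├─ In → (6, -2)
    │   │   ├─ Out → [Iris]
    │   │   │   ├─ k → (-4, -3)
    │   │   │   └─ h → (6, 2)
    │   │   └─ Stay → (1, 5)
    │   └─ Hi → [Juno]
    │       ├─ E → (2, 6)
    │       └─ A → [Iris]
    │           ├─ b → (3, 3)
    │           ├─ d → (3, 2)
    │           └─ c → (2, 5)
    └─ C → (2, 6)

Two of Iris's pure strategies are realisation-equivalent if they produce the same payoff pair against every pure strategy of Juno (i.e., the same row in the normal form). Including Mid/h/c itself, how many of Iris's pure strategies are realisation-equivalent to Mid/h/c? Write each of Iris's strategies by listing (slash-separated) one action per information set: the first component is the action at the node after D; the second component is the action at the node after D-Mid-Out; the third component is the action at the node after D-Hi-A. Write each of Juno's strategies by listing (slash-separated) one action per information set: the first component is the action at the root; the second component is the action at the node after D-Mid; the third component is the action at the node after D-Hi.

Row for Mid/h/c (columns D/In/E, D/In/A, D/Out/E, D/Out/A, D/Stay/E, D/Stay/A, C/In/E, C/In/A, C/Out/E, C/Out/A, C/Stay/E, C/Stay/A): (6,-2) (6,-2) (6,2) (6,2) (1,5) (1,5) (2,6) (2,6) (2,6) (2,6) (2,6) (2,6).
Under Mid/h/c, Iris's choice at the node after D-Hi-A can never be reached regardless of what Juno does, so varying those choices leaves every outcome unchanged.
Holding the reachable choices fixed and varying the unreachable one freely already gives 3 equivalent strategies.
No other strategy reproduces this row, so those 3 are the full class: Mid/h/b, Mid/h/d, Mid/h/c.

3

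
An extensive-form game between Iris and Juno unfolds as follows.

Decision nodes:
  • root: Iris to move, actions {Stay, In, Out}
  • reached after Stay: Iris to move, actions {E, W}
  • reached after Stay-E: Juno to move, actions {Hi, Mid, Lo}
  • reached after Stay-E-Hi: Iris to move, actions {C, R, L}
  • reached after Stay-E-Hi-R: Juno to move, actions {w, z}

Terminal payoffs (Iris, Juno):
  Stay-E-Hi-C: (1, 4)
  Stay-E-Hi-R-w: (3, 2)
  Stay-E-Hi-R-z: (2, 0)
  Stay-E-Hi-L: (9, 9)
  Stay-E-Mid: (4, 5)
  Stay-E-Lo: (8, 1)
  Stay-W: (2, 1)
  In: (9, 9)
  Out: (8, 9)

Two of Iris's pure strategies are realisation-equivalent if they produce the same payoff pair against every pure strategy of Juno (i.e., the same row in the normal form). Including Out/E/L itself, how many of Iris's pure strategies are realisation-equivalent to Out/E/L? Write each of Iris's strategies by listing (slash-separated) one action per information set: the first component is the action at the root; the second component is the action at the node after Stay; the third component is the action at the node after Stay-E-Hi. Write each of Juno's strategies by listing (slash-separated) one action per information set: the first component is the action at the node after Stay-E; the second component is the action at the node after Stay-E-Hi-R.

6

Row for Out/E/L (columns Hi/w, Hi/z, Mid/w, Mid/z, Lo/w, Lo/z): (8,9) (8,9) (8,9) (8,9) (8,9) (8,9).
Under Out/E/L, Iris's choice at the node after Stay and at the node after Stay-E-Hi can never be reached regardless of what Juno does, so varying those choices leaves every outcome unchanged.
Holding the reachable choices fixed and varying the unreachable ones freely already gives 2 × 3 = 6 equivalent strategies.
No other strategy reproduces this row, so those 6 are the full class: Out/E/C, Out/E/R, Out/E/L, Out/W/C, Out/W/R, Out/W/L.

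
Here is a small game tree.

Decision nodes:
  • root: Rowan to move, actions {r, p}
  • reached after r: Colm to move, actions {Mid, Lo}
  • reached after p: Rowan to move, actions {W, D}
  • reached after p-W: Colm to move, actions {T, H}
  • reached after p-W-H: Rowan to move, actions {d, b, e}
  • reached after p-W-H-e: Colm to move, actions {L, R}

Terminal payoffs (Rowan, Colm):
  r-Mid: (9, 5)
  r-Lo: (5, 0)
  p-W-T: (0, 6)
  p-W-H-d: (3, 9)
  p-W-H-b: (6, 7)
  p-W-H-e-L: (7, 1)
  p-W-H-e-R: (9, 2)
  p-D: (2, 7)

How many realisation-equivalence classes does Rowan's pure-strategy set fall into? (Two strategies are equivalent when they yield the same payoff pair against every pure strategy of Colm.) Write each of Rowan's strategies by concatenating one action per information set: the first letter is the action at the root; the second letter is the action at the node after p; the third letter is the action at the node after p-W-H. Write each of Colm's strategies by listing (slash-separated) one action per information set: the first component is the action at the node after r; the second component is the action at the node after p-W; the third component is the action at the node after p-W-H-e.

5

Rowan has 12 pure strategies: rWd, rWb, rWe, rDd, rDb, rDe, pWd, pWb, pWe, pDd, pDb, pDe. Columns: Mid/T/L, Mid/T/R, Mid/H/L, Mid/H/R, Lo/T/L, Lo/T/R, Lo/H/L, Lo/H/R.
{rWd, rWb, rWe, rDd, rDb, rDe} → row (9,5) (9,5) (9,5) (9,5) (5,0) (5,0) (5,0) (5,0)
{pWd} → row (0,6) (0,6) (3,9) (3,9) (0,6) (0,6) (3,9) (3,9)
{pWb} → row (0,6) (0,6) (6,7) (6,7) (0,6) (0,6) (6,7) (6,7)
{pWe} → row (0,6) (0,6) (7,1) (9,2) (0,6) (0,6) (7,1) (9,2)
{pDd, pDb, pDe} → row (2,7) (2,7) (2,7) (2,7) (2,7) (2,7) (2,7) (2,7)
That's 5 distinct rows out of 12 strategies.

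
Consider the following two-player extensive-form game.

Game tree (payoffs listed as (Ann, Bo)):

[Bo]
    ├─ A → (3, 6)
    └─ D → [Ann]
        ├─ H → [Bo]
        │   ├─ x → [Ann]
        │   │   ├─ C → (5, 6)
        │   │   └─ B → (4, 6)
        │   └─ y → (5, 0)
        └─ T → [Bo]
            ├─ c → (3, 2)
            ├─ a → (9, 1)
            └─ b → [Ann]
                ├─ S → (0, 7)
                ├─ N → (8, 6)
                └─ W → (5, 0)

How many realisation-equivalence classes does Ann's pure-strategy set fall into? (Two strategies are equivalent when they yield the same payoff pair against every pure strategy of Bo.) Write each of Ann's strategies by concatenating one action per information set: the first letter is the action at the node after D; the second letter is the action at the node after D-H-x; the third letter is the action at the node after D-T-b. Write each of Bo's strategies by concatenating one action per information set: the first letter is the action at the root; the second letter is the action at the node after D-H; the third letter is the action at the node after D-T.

Ann has 12 pure strategies: HCS, HCN, HCW, HBS, HBN, HBW, TCS, TCN, TCW, TBS, TBN, TBW. Columns: Axc, Axa, Axb, Ayc, Aya, Ayb, Dxc, Dxa, Dxb, Dyc, Dya, Dyb.
{HCS, HCN, HCW} → row (3,6) (3,6) (3,6) (3,6) (3,6) (3,6) (5,6) (5,6) (5,6) (5,0) (5,0) (5,0)
{HBS, HBN, HBW} → row (3,6) (3,6) (3,6) (3,6) (3,6) (3,6) (4,6) (4,6) (4,6) (5,0) (5,0) (5,0)
{TCS, TBS} → row (3,6) (3,6) (3,6) (3,6) (3,6) (3,6) (3,2) (9,1) (0,7) (3,2) (9,1) (0,7)
{TCN, TBN} → row (3,6) (3,6) (3,6) (3,6) (3,6) (3,6) (3,2) (9,1) (8,6) (3,2) (9,1) (8,6)
{TCW, TBW} → row (3,6) (3,6) (3,6) (3,6) (3,6) (3,6) (3,2) (9,1) (5,0) (3,2) (9,1) (5,0)
That's 5 distinct rows out of 12 strategies.

5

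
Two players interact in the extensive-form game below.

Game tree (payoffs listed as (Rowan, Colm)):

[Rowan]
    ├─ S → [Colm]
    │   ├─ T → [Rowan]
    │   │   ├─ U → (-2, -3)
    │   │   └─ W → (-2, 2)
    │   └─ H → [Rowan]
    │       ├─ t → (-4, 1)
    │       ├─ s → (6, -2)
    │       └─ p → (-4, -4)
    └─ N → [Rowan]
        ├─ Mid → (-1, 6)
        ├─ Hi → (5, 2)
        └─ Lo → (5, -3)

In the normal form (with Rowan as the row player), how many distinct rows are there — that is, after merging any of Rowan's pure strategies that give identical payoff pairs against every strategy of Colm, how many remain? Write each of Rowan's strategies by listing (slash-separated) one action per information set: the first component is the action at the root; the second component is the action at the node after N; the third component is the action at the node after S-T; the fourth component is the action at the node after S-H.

9

Rowan has 36 pure strategies: S/Mid/U/t, S/Mid/U/s, S/Mid/U/p, S/Mid/W/t, S/Mid/W/s, S/Mid/W/p, S/Hi/U/t, S/Hi/U/s, S/Hi/U/p, S/Hi/W/t, S/Hi/W/s, S/Hi/W/p, S/Lo/U/t, S/Lo/U/s, S/Lo/U/p, S/Lo/W/t, S/Lo/W/s, S/Lo/W/p, N/Mid/U/t, N/Mid/U/s, N/Mid/U/p, N/Mid/W/t, N/Mid/W/s, N/Mid/W/p, N/Hi/U/t, N/Hi/U/s, N/Hi/U/p, N/Hi/W/t, N/Hi/W/s, N/Hi/W/p, N/Lo/U/t, N/Lo/U/s, N/Lo/U/p, N/Lo/W/t, N/Lo/W/s, N/Lo/W/p. Columns: T, H.
{S/Mid/U/t, S/Hi/U/t, S/Lo/U/t} → row (-2,-3) (-4,1)
{S/Mid/U/s, S/Hi/U/s, S/Lo/U/s} → row (-2,-3) (6,-2)
{S/Mid/U/p, S/Hi/U/p, S/Lo/U/p} → row (-2,-3) (-4,-4)
{S/Mid/W/t, S/Hi/W/t, S/Lo/W/t} → row (-2,2) (-4,1)
{S/Mid/W/s, S/Hi/W/s, S/Lo/W/s} → row (-2,2) (6,-2)
{S/Mid/W/p, S/Hi/W/p, S/Lo/W/p} → row (-2,2) (-4,-4)
{N/Mid/U/t, N/Mid/U/s, N/Mid/U/p, N/Mid/W/t, N/Mid/W/s, N/Mid/W/p} → row (-1,6) (-1,6)
{N/Hi/U/t, N/Hi/U/s, N/Hi/U/p, N/Hi/W/t, N/Hi/W/s, N/Hi/W/p} → row (5,2) (5,2)
{N/Lo/U/t, N/Lo/U/s, N/Lo/U/p, N/Lo/W/t, N/Lo/W/s, N/Lo/W/p} → row (5,-3) (5,-3)
That's 9 distinct rows out of 36 strategies.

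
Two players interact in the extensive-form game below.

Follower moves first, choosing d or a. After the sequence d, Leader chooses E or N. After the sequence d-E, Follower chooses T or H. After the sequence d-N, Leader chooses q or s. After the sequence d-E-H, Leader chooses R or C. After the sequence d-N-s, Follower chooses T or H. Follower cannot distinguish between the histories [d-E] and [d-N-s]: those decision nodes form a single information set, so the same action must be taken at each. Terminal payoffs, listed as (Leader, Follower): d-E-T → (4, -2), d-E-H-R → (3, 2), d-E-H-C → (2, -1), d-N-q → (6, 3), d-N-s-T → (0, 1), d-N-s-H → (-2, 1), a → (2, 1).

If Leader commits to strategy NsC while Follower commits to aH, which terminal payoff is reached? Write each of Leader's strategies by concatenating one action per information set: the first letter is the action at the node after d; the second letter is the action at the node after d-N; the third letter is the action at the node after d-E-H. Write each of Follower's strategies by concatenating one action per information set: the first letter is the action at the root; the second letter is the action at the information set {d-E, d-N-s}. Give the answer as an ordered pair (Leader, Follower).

Trace the play path from the root:
  Follower plays a
→ terminal payoff (2, 1).
(Leader's choice at the node after d is never reached on this path, so it doesn't affect the outcome.)

(2, 1)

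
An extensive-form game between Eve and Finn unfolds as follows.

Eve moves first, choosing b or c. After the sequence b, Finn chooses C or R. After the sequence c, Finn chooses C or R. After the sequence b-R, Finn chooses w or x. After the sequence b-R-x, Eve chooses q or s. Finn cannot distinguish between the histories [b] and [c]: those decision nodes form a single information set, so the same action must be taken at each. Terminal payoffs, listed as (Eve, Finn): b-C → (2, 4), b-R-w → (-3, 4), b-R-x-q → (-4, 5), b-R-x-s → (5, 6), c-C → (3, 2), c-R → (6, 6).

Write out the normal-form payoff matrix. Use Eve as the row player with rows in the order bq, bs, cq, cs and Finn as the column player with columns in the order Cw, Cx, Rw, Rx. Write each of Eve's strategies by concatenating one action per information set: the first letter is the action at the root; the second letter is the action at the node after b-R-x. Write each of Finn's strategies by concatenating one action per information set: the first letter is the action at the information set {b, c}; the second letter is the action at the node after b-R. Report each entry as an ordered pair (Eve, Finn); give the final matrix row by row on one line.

bq: (2,4) (2,4) (-3,4) (-4,5) | bs: (2,4) (2,4) (-3,4) (5,6) | cq: (3,2) (3,2) (6,6) (6,6) | cs: (3,2) (3,2) (6,6) (6,6)

Row bq: Cw→(2,4), Cx→(2,4), Rw→(-3,4), Rx→(-4,5)
Row bs: Cw→(2,4), Cx→(2,4), Rw→(-3,4), Rx→(5,6)
Row cq: Cw→(3,2), Cx→(3,2), Rw→(6,6), Rx→(6,6)
Row cs: Cw→(3,2), Cx→(3,2), Rw→(6,6), Rx→(6,6)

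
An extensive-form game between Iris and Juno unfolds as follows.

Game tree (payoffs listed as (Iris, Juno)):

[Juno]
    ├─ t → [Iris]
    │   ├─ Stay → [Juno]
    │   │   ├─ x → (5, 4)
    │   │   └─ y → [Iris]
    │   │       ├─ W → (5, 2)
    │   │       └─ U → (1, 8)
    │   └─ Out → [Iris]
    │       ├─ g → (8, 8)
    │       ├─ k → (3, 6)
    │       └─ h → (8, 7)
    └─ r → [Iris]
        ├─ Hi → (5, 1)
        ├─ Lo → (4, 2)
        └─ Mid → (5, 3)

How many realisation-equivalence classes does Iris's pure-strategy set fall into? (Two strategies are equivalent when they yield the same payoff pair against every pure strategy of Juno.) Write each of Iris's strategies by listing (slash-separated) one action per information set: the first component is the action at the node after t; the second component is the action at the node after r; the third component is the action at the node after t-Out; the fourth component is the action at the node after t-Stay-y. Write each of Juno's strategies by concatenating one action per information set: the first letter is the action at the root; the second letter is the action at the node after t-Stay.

15

Iris has 36 pure strategies: Stay/Hi/g/W, Stay/Hi/g/U, Stay/Hi/k/W, Stay/Hi/k/U, Stay/Hi/h/W, Stay/Hi/h/U, Stay/Lo/g/W, Stay/Lo/g/U, Stay/Lo/k/W, Stay/Lo/k/U, Stay/Lo/h/W, Stay/Lo/h/U, Stay/Mid/g/W, Stay/Mid/g/U, Stay/Mid/k/W, Stay/Mid/k/U, Stay/Mid/h/W, Stay/Mid/h/U, Out/Hi/g/W, Out/Hi/g/U, Out/Hi/k/W, Out/Hi/k/U, Out/Hi/h/W, Out/Hi/h/U, Out/Lo/g/W, Out/Lo/g/U, Out/Lo/k/W, Out/Lo/k/U, Out/Lo/h/W, Out/Lo/h/U, Out/Mid/g/W, Out/Mid/g/U, Out/Mid/k/W, Out/Mid/k/U, Out/Mid/h/W, Out/Mid/h/U. Columns: tx, ty, rx, ry.
{Stay/Hi/g/W, Stay/Hi/k/W, Stay/Hi/h/W} → row (5,4) (5,2) (5,1) (5,1)
{Stay/Hi/g/U, Stay/Hi/k/U, Stay/Hi/h/U} → row (5,4) (1,8) (5,1) (5,1)
{Stay/Lo/g/W, Stay/Lo/k/W, Stay/Lo/h/W} → row (5,4) (5,2) (4,2) (4,2)
{Stay/Lo/g/U, Stay/Lo/k/U, Stay/Lo/h/U} → row (5,4) (1,8) (4,2) (4,2)
{Stay/Mid/g/W, Stay/Mid/k/W, Stay/Mid/h/W} → row (5,4) (5,2) (5,3) (5,3)
{Stay/Mid/g/U, Stay/Mid/k/U, Stay/Mid/h/U} → row (5,4) (1,8) (5,3) (5,3)
{Out/Hi/g/W, Out/Hi/g/U} → row (8,8) (8,8) (5,1) (5,1)
{Out/Hi/k/W, Out/Hi/k/U} → row (3,6) (3,6) (5,1) (5,1)
{Out/Hi/h/W, Out/Hi/h/U} → row (8,7) (8,7) (5,1) (5,1)
{Out/Lo/g/W, Out/Lo/g/U} → row (8,8) (8,8) (4,2) (4,2)
{Out/Lo/k/W, Out/Lo/k/U} → row (3,6) (3,6) (4,2) (4,2)
{Out/Lo/h/W, Out/Lo/h/U} → row (8,7) (8,7) (4,2) (4,2)
{Out/Mid/g/W, Out/Mid/g/U} → row (8,8) (8,8) (5,3) (5,3)
{Out/Mid/k/W, Out/Mid/k/U} → row (3,6) (3,6) (5,3) (5,3)
{Out/Mid/h/W, Out/Mid/h/U} → row (8,7) (8,7) (5,3) (5,3)
That's 15 distinct rows out of 36 strategies.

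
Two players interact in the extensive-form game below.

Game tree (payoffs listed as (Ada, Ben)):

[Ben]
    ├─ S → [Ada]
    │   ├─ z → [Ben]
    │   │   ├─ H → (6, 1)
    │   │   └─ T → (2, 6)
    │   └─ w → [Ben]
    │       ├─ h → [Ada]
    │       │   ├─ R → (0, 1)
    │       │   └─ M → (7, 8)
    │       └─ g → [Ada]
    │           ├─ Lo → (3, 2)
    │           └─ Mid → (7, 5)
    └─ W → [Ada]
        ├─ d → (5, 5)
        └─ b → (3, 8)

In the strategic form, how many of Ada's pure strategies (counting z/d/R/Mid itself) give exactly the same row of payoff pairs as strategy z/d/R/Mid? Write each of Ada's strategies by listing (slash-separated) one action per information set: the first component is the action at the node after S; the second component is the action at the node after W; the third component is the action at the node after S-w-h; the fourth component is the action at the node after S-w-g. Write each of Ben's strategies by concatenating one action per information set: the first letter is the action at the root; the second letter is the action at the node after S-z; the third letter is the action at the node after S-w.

Row for z/d/R/Mid (columns SHh, SHg, STh, STg, WHh, WHg, WTh, WTg): (6,1) (6,1) (2,6) (2,6) (5,5) (5,5) (5,5) (5,5).
Under z/d/R/Mid, Ada's choice at the node after S-w-h and at the node after S-w-g can never be reached regardless of what Ben does, so varying those choices leaves every outcome unchanged.
Holding the reachable choices fixed and varying the unreachable ones freely already gives 2 × 2 = 4 equivalent strategies.
No other strategy reproduces this row, so those 4 are the full class: z/d/R/Lo, z/d/R/Mid, z/d/M/Lo, z/d/M/Mid.

4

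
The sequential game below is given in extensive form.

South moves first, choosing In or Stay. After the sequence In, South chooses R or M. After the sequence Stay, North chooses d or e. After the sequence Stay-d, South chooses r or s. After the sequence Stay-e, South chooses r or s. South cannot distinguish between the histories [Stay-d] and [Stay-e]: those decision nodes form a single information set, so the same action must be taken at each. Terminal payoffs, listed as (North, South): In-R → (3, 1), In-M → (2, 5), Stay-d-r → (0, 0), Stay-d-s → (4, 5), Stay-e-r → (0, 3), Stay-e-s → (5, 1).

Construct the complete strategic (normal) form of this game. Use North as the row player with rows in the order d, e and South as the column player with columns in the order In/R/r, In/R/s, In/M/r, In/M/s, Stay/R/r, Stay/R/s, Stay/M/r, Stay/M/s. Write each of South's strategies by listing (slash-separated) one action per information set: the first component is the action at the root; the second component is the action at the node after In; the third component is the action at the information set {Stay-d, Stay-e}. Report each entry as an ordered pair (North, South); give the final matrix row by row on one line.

Row d: In/R/r→(3,1), In/R/s→(3,1), In/M/r→(2,5), In/M/s→(2,5), Stay/R/r→(0,0), Stay/R/s→(4,5), Stay/M/r→(0,0), Stay/M/s→(4,5)
Row e: In/R/r→(3,1), In/R/s→(3,1), In/M/r→(2,5), In/M/s→(2,5), Stay/R/r→(0,3), Stay/R/s→(5,1), Stay/M/r→(0,3), Stay/M/s→(5,1)

d: (3,1) (3,1) (2,5) (2,5) (0,0) (4,5) (0,0) (4,5) | e: (3,1) (3,1) (2,5) (2,5) (0,3) (5,1) (0,3) (5,1)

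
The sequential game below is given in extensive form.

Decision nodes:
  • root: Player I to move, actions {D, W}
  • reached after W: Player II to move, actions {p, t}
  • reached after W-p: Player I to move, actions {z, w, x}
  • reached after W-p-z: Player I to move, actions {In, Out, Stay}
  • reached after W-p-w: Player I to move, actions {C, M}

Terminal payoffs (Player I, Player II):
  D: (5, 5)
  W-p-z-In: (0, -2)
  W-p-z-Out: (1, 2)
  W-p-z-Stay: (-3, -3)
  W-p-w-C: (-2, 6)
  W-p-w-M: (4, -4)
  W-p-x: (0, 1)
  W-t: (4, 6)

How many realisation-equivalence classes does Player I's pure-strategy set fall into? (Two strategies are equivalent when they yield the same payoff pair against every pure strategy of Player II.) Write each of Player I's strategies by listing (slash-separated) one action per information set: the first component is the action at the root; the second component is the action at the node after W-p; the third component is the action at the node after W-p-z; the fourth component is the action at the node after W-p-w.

Player I has 36 pure strategies: D/z/In/C, D/z/In/M, D/z/Out/C, D/z/Out/M, D/z/Stay/C, D/z/Stay/M, D/w/In/C, D/w/In/M, D/w/Out/C, D/w/Out/M, D/w/Stay/C, D/w/Stay/M, D/x/In/C, D/x/In/M, D/x/Out/C, D/x/Out/M, D/x/Stay/C, D/x/Stay/M, W/z/In/C, W/z/In/M, W/z/Out/C, W/z/Out/M, W/z/Stay/C, W/z/Stay/M, W/w/In/C, W/w/In/M, W/w/Out/C, W/w/Out/M, W/w/Stay/C, W/w/Stay/M, W/x/In/C, W/x/In/M, W/x/Out/C, W/x/Out/M, W/x/Stay/C, W/x/Stay/M. Columns: p, t.
{D/z/In/C, D/z/In/M, D/z/Out/C, D/z/Out/M, D/z/Stay/C, D/z/Stay/M, D/w/In/C, D/w/In/M, D/w/Out/C, D/w/Out/M, D/w/Stay/C, D/w/Stay/M, D/x/In/C, D/x/In/M, D/x/Out/C, D/x/Out/M, D/x/Stay/C, D/x/Stay/M} → row (5,5) (5,5)
{W/z/In/C, W/z/In/M} → row (0,-2) (4,6)
{W/z/Out/C, W/z/Out/M} → row (1,2) (4,6)
{W/z/Stay/C, W/z/Stay/M} → row (-3,-3) (4,6)
{W/w/In/C, W/w/Out/C, W/w/Stay/C} → row (-2,6) (4,6)
{W/w/In/M, W/w/Out/M, W/w/Stay/M} → row (4,-4) (4,6)
{W/x/In/C, W/x/In/M, W/x/Out/C, W/x/Out/M, W/x/Stay/C, W/x/Stay/M} → row (0,1) (4,6)
That's 7 distinct rows out of 36 strategies.

7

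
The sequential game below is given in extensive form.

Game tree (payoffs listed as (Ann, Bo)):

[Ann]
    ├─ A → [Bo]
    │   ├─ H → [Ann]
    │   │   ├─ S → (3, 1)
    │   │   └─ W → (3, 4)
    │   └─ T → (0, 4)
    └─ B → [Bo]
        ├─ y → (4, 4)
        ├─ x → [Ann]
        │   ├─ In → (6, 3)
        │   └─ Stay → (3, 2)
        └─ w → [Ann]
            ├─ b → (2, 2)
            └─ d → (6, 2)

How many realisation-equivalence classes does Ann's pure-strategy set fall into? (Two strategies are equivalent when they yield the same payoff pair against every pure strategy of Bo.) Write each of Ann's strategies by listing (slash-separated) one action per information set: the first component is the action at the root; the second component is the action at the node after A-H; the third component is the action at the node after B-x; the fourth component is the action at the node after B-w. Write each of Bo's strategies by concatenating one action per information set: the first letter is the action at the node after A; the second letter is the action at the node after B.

Ann has 16 pure strategies: A/S/In/b, A/S/In/d, A/S/Stay/b, A/S/Stay/d, A/W/In/b, A/W/In/d, A/W/Stay/b, A/W/Stay/d, B/S/In/b, B/S/In/d, B/S/Stay/b, B/S/Stay/d, B/W/In/b, B/W/In/d, B/W/Stay/b, B/W/Stay/d. Columns: Hy, Hx, Hw, Ty, Tx, Tw.
{A/S/In/b, A/S/In/d, A/S/Stay/b, A/S/Stay/d} → row (3,1) (3,1) (3,1) (0,4) (0,4) (0,4)
{A/W/In/b, A/W/In/d, A/W/Stay/b, A/W/Stay/d} → row (3,4) (3,4) (3,4) (0,4) (0,4) (0,4)
{B/S/In/b, B/W/In/b} → row (4,4) (6,3) (2,2) (4,4) (6,3) (2,2)
{B/S/In/d, B/W/In/d} → row (4,4) (6,3) (6,2) (4,4) (6,3) (6,2)
{B/S/Stay/b, B/W/Stay/b} → row (4,4) (3,2) (2,2) (4,4) (3,2) (2,2)
{B/S/Stay/d, B/W/Stay/d} → row (4,4) (3,2) (6,2) (4,4) (3,2) (6,2)
That's 6 distinct rows out of 16 strategies.

6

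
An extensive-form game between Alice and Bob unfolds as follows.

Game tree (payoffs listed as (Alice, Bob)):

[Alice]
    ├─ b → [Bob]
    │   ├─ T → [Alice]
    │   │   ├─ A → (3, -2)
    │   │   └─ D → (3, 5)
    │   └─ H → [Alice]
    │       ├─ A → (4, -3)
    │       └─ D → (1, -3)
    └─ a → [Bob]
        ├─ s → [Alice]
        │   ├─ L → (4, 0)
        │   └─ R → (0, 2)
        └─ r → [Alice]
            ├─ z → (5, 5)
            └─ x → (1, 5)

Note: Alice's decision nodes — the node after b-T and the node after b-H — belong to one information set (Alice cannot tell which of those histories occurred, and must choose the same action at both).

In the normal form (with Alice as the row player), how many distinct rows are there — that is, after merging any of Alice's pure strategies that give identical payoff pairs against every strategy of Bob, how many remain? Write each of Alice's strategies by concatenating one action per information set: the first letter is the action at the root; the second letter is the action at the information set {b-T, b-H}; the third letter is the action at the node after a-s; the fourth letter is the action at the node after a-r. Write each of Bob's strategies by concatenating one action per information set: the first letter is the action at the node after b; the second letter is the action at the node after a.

6

Alice has 16 pure strategies: bALz, bALx, bARz, bARx, bDLz, bDLx, bDRz, bDRx, aALz, aALx, aARz, aARx, aDLz, aDLx, aDRz, aDRx. Columns: Ts, Tr, Hs, Hr.
{bALz, bALx, bARz, bARx} → row (3,-2) (3,-2) (4,-3) (4,-3)
{bDLz, bDLx, bDRz, bDRx} → row (3,5) (3,5) (1,-3) (1,-3)
{aALz, aDLz} → row (4,0) (5,5) (4,0) (5,5)
{aALx, aDLx} → row (4,0) (1,5) (4,0) (1,5)
{aARz, aDRz} → row (0,2) (5,5) (0,2) (5,5)
{aARx, aDRx} → row (0,2) (1,5) (0,2) (1,5)
That's 6 distinct rows out of 16 strategies.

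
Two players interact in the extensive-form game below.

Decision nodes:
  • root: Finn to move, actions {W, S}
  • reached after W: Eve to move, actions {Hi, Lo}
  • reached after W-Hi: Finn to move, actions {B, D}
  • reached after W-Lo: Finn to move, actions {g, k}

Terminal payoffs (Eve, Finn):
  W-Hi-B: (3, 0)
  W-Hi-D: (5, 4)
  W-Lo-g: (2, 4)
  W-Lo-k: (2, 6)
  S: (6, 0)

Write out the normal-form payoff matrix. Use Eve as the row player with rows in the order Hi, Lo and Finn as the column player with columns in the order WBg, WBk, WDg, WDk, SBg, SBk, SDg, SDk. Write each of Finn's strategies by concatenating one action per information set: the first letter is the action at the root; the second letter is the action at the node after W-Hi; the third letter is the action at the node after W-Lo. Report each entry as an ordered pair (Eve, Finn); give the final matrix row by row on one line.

          WBg      WBk      WDg      WDk      SBg      SBk      SDg      SDk
  Hi    (3,0)    (3,0)    (5,4)    (5,4)    (6,0)    (6,0)    (6,0)    (6,0)
  Lo    (2,4)    (2,6)    (2,4)    (2,6)    (6,0)    (6,0)    (6,0)    (6,0)

Hi: (3,0) (3,0) (5,4) (5,4) (6,0) (6,0) (6,0) (6,0) | Lo: (2,4) (2,6) (2,4) (2,6) (6,0) (6,0) (6,0) (6,0)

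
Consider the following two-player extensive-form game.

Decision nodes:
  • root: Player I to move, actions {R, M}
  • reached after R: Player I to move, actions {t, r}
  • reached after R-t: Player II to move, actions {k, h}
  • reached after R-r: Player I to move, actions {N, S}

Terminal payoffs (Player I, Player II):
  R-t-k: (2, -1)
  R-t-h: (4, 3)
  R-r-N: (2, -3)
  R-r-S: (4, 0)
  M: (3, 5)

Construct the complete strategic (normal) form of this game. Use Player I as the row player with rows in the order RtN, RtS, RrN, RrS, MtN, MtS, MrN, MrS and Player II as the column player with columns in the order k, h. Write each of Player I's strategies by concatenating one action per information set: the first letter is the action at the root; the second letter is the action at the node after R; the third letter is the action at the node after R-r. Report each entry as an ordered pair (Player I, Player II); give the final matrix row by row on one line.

RtN: (2,-1) (4,3) | RtS: (2,-1) (4,3) | RrN: (2,-3) (2,-3) | RrS: (4,0) (4,0) | MtN: (3,5) (3,5) | MtS: (3,5) (3,5) | MrN: (3,5) (3,5) | MrS: (3,5) (3,5)

Row RtN: k→(2,-1), h→(4,3)
Row RtS: k→(2,-1), h→(4,3)
Row RrN: k→(2,-3), h→(2,-3)
Row RrS: k→(4,0), h→(4,0)
Row MtN: k→(3,5), h→(3,5)
Row MtS: k→(3,5), h→(3,5)
Row MrN: k→(3,5), h→(3,5)
Row MrS: k→(3,5), h→(3,5)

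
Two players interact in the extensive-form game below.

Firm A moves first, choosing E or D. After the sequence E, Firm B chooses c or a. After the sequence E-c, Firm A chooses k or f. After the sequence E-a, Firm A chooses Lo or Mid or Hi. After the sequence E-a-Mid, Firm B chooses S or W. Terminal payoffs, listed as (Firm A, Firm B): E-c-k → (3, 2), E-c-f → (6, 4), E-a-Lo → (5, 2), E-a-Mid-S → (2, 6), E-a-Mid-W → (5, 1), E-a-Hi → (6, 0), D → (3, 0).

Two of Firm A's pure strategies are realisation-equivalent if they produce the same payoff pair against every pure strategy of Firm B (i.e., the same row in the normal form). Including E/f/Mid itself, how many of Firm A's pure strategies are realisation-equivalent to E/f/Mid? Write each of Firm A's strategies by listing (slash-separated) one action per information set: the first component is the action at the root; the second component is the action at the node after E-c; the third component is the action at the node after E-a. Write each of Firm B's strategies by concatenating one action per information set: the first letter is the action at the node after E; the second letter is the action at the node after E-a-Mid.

1

Row for E/f/Mid (columns cS, cW, aS, aW): (6,4) (6,4) (2,6) (5,1).
Every one of Firm A's information sets is on the play path for some reply by Firm B when Firm A follows E/f/Mid.
Changing the action at any of them therefore changes at least one column, so only E/f/Mid itself gives this row.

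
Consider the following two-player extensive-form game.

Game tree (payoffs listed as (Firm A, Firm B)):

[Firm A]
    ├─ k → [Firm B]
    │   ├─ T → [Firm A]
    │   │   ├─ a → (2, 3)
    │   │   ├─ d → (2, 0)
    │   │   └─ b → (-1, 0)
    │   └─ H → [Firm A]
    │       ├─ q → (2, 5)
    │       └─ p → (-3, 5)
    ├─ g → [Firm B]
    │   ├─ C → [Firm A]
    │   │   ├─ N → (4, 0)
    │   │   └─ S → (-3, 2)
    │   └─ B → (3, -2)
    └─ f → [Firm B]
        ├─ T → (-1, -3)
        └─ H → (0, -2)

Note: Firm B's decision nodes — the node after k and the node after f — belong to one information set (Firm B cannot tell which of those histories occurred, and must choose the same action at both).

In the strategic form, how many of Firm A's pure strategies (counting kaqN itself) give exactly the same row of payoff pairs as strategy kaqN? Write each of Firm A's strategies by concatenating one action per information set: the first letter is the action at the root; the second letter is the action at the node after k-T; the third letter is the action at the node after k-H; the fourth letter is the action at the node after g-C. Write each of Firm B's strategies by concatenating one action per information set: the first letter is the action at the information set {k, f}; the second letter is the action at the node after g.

2

Row for kaqN (columns TC, TB, HC, HB): (2,3) (2,3) (2,5) (2,5).
Under kaqN, Firm A's choice at the node after g-C can never be reached regardless of what Firm B does, so varying those choices leaves every outcome unchanged.
Holding the reachable choices fixed and varying the unreachable one freely already gives 2 equivalent strategies.
No other strategy reproduces this row, so those 2 are the full class: kaqN, kaqS.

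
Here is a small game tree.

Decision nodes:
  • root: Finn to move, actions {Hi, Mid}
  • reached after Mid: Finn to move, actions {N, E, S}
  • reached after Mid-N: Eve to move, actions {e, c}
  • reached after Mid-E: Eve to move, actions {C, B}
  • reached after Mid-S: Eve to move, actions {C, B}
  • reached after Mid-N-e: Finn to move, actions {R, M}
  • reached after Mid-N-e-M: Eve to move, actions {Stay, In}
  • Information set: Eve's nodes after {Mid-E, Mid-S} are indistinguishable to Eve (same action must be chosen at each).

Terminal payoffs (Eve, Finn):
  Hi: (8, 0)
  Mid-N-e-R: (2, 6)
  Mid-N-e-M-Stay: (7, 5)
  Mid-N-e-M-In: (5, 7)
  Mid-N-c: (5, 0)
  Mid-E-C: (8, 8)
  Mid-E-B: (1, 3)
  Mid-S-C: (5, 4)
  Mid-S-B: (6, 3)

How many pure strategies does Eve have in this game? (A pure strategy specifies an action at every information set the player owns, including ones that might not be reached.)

8

Eve owns the node after Mid-N with actions {e, c} — two choices.
Eve owns the information set {Mid-E, Mid-S} with actions {C, B} — two choices.
Eve owns the node after Mid-N-e-M with actions {Stay, In} — two choices.
A pure strategy fixes one action at each information set independently, so the count is the product 2 × 2 × 2 = 8.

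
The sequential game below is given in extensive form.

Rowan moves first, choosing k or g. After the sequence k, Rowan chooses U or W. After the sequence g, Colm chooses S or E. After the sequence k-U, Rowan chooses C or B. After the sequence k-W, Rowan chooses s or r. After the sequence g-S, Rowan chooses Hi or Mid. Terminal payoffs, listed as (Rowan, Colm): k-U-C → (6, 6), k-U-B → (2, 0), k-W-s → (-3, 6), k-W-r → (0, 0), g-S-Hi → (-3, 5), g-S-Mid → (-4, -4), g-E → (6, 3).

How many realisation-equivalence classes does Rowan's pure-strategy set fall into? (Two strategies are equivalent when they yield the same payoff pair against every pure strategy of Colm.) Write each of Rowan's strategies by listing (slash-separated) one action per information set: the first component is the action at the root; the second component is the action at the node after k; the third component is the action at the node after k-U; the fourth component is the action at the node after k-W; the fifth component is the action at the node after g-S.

Rowan has 32 pure strategies: k/U/C/s/Hi, k/U/C/s/Mid, k/U/C/r/Hi, k/U/C/r/Mid, k/U/B/s/Hi, k/U/B/s/Mid, k/U/B/r/Hi, k/U/B/r/Mid, k/W/C/s/Hi, k/W/C/s/Mid, k/W/C/r/Hi, k/W/C/r/Mid, k/W/B/s/Hi, k/W/B/s/Mid, k/W/B/r/Hi, k/W/B/r/Mid, g/U/C/s/Hi, g/U/C/s/Mid, g/U/C/r/Hi, g/U/C/r/Mid, g/U/B/s/Hi, g/U/B/s/Mid, g/U/B/r/Hi, g/U/B/r/Mid, g/W/C/s/Hi, g/W/C/s/Mid, g/W/C/r/Hi, g/W/C/r/Mid, g/W/B/s/Hi, g/W/B/s/Mid, g/W/B/r/Hi, g/W/B/r/Mid. Columns: S, E.
{k/U/C/s/Hi, k/U/C/s/Mid, k/U/C/r/Hi, k/U/C/r/Mid} → row (6,6) (6,6)
{k/U/B/s/Hi, k/U/B/s/Mid, k/U/B/r/Hi, k/U/B/r/Mid} → row (2,0) (2,0)
{k/W/C/s/Hi, k/W/C/s/Mid, k/W/B/s/Hi, k/W/B/s/Mid} → row (-3,6) (-3,6)
{k/W/C/r/Hi, k/W/C/r/Mid, k/W/B/r/Hi, k/W/B/r/Mid} → row (0,0) (0,0)
{g/U/C/s/Hi, g/U/C/r/Hi, g/U/B/s/Hi, g/U/B/r/Hi, g/W/C/s/Hi, g/W/C/r/Hi, g/W/B/s/Hi, g/W/B/r/Hi} → row (-3,5) (6,3)
{g/U/C/s/Mid, g/U/C/r/Mid, g/U/B/s/Mid, g/U/B/r/Mid, g/W/C/s/Mid, g/W/C/r/Mid, g/W/B/s/Mid, g/W/B/r/Mid} → row (-4,-4) (6,3)
That's 6 distinct rows out of 32 strategies.

6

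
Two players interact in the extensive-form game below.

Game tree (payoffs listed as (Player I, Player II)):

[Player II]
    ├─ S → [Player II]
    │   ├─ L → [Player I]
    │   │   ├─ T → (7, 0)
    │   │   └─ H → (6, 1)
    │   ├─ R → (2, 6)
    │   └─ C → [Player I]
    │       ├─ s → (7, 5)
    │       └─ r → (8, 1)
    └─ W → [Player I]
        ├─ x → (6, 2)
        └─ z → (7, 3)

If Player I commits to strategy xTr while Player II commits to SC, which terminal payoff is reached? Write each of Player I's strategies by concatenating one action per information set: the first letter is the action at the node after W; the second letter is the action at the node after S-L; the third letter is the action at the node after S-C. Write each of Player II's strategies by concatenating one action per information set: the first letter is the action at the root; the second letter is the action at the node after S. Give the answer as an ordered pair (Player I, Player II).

Trace the play path from the root:
  Player II plays S
  Player II plays C at [S]
  Player I plays r at [S-C]
→ terminal payoff (8, 1).
(Player I's choice at the node after W is never reached on this path, so it doesn't affect the outcome.)

(8, 1)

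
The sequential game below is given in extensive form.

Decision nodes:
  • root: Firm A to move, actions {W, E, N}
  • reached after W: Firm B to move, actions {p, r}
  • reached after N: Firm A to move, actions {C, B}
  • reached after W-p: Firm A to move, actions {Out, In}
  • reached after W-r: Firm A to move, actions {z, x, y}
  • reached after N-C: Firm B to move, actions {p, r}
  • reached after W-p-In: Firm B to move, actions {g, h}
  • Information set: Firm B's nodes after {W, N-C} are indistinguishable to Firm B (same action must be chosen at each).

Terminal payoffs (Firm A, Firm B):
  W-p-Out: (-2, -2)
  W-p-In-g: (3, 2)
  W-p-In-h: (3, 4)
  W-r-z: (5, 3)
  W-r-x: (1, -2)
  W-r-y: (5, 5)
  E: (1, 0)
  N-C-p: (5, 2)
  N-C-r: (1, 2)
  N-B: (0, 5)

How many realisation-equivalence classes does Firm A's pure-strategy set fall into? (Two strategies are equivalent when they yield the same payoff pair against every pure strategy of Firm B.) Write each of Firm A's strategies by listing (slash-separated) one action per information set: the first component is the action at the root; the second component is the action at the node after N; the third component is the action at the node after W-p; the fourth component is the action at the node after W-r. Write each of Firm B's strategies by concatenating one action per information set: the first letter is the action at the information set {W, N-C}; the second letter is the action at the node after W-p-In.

Firm A has 36 pure strategies: W/C/Out/z, W/C/Out/x, W/C/Out/y, W/C/In/z, W/C/In/x, W/C/In/y, W/B/Out/z, W/B/Out/x, W/B/Out/y, W/B/In/z, W/B/In/x, W/B/In/y, E/C/Out/z, E/C/Out/x, E/C/Out/y, E/C/In/z, E/C/In/x, E/C/In/y, E/B/Out/z, E/B/Out/x, E/B/Out/y, E/B/In/z, E/B/In/x, E/B/In/y, N/C/Out/z, N/C/Out/x, N/C/Out/y, N/C/In/z, N/C/In/x, N/C/In/y, N/B/Out/z, N/B/Out/x, N/B/Out/y, N/B/In/z, N/B/In/x, N/B/In/y. Columns: pg, ph, rg, rh.
{W/C/Out/z, W/B/Out/z} → row (-2,-2) (-2,-2) (5,3) (5,3)
{W/C/Out/x, W/B/Out/x} → row (-2,-2) (-2,-2) (1,-2) (1,-2)
{W/C/Out/y, W/B/Out/y} → row (-2,-2) (-2,-2) (5,5) (5,5)
{W/C/In/z, W/B/In/z} → row (3,2) (3,4) (5,3) (5,3)
{W/C/In/x, W/B/In/x} → row (3,2) (3,4) (1,-2) (1,-2)
{W/C/In/y, W/B/In/y} → row (3,2) (3,4) (5,5) (5,5)
{E/C/Out/z, E/C/Out/x, E/C/Out/y, E/C/In/z, E/C/In/x, E/C/In/y, E/B/Out/z, E/B/Out/x, E/B/Out/y, E/B/In/z, E/B/In/x, E/B/In/y} → row (1,0) (1,0) (1,0) (1,0)
{N/C/Out/z, N/C/Out/x, N/C/Out/y, N/C/In/z, N/C/In/x, N/C/In/y} → row (5,2) (5,2) (1,2) (1,2)
{N/B/Out/z, N/B/Out/x, N/B/Out/y, N/B/In/z, N/B/In/x, N/B/In/y} → row (0,5) (0,5) (0,5) (0,5)
That's 9 distinct rows out of 36 strategies.

9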